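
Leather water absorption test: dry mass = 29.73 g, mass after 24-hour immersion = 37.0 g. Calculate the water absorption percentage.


24.5%

Water absorbed = 37.0 - 29.73 = 7.27 g
WA% = 7.27 / 29.73 x 100 = 24.5%


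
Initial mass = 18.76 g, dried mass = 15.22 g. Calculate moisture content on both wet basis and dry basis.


Wet basis = 18.9%
Dry basis = 23.3%

Moisture lost = 18.76 - 15.22 = 3.54 g
Wet basis MC = 3.54 / 18.76 x 100 = 18.9%
Dry basis MC = 3.54 / 15.22 x 100 = 23.3%


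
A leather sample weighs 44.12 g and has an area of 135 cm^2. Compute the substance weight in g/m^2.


3268.1 g/m^2

Substance weight = mass / area x 10000
SW = 44.12 / 135 x 10000
SW = 3268.1 g/m^2


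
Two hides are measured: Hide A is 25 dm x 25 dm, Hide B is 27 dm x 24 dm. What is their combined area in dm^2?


Hide A area = 25 x 25 = 625 dm^2
Hide B area = 27 x 24 = 648 dm^2
Total = 625 + 648 = 1273 dm^2


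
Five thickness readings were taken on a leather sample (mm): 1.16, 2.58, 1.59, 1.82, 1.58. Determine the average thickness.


Sum = 1.16 + 2.58 + 1.59 + 1.82 + 1.58 = 8.73
Average = 8.73 / 5 = 1.75 mm


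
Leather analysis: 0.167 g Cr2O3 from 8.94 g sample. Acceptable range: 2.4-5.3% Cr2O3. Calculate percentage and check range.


Cr2O3% = 0.167 / 8.94 x 100 = 1.87%
Acceptable range: 2.4 to 5.3%
Within range: No


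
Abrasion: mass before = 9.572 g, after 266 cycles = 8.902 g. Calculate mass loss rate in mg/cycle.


2.519 mg/cycle


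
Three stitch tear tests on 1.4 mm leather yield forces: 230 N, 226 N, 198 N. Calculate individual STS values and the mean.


STS1 = 164.3 N/mm
STS2 = 161.4 N/mm
STS3 = 141.4 N/mm
Mean = 155.7 N/mm


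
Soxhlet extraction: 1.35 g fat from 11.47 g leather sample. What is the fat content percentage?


11.8%


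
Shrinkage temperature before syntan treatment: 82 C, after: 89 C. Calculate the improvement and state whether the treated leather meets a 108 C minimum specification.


Improvement = 89 - 82 = 7 C
Spec check: 89 C >= 108 C? No


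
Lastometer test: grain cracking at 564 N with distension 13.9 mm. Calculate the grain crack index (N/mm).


Grain crack index = force / distension
Index = 564 / 13.9 = 40.6 N/mm


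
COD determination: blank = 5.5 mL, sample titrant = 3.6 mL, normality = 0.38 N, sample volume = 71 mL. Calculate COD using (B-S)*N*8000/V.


COD = (5.5 - 3.6) x 0.38 x 8000 / 71
COD = 1.9 x 0.38 x 8000 / 71
COD = 81.4 mg/L


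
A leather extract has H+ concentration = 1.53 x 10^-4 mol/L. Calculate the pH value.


pH = 3.82

pH = -log10[H+]
pH = -log10(1.53 x 10^-4) = 3.82


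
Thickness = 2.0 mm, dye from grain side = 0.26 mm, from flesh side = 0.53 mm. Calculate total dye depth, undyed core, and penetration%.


Total dyed = 0.26 + 0.53 = 0.79 mm
Undyed core = 2.0 - 0.79 = 1.21 mm
Penetration = 0.79 / 2.0 x 100 = 39.5%


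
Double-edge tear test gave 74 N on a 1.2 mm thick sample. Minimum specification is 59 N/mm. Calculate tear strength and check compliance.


Tear strength = 61.7 N/mm
Compliant: Yes

Tear strength = 74 / 1.2 = 61.7 N/mm
Required minimum = 59 N/mm
Compliant: Yes


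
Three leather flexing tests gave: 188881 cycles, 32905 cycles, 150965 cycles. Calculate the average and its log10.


Average = (188881 + 32905 + 150965) / 3 = 124250 cycles
log10(124250) = 5.09


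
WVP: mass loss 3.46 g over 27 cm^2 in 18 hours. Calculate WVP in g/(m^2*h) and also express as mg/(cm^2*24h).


WVP = 3.46 / (27 x 18) x 10000 = 71.19 g/(m^2*h)
Mass loss in mg = 3.46 x 1000 = 3460 mg
Per cm^2 per 24h in mg: 3460 x 24 / (27 x 18) = 83040 / 486 = 170.86 mg/(cm^2*24h)


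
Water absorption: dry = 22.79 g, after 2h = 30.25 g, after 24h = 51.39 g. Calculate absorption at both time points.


2h absorption = 32.7%
24h absorption = 125.5%

WA (2h) = (30.25 - 22.79) / 22.79 x 100 = 32.7%
WA (24h) = (51.39 - 22.79) / 22.79 x 100 = 125.5%


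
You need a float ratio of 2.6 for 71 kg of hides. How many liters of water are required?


Water = hide weight x target ratio
Water = 71 x 2.6 = 184.6 L


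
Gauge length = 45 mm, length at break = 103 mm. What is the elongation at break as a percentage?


Extension = 103 - 45 = 58 mm
Elongation = 58 / 45 x 100 = 128.9%


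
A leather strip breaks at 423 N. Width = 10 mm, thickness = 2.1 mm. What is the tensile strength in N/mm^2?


20.14 N/mm^2

Cross-sectional area = 10 x 2.1 = 21.0 mm^2
Tensile strength = 423 / 21.0 = 20.14 N/mm^2


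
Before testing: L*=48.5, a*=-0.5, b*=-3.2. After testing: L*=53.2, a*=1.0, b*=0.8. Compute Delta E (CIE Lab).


Delta E = 6.35

dL = 53.2 - 48.5 = 4.7
da = 1.0 - (-0.5) = 1.5
db = 0.8 - (-3.2) = 4.0
dE = sqrt((4.7)^2 + (1.5)^2 + (4.0)^2) = 6.35


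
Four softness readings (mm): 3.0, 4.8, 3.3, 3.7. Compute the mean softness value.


3.70 mm

Sum = 3.0 + 4.8 + 3.3 + 3.7
Mean = 14.8 / 4 = 3.70 mm


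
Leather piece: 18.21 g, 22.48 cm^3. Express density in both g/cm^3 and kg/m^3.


0.810 g/cm^3
810 kg/m^3

Density = 18.21 / 22.48 = 0.810 g/cm^3
Convert: 0.810 x 1000 = 810 kg/m^3


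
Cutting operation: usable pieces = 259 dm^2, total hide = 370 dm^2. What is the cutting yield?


Yield = usable / total x 100
Yield = 259 / 370 x 100 = 70.0%


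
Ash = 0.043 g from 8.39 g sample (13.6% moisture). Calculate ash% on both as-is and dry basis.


As-is ash = 0.51%
Dry-basis ash = 0.59%

As-is ash% = 0.043 / 8.39 x 100 = 0.51%
Dry mass = 8.39 x (100 - 13.6) / 100 = 7.24896 g
Dry-basis ash% = 0.043 / 7.24896 x 100 = 0.59%


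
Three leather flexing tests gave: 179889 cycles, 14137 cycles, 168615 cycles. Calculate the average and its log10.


Average = (179889 + 14137 + 168615) / 3 = 120880 cycles
log10(120880) = 5.08


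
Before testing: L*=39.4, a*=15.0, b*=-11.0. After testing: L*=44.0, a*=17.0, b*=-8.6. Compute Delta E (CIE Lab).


Delta E = 5.56


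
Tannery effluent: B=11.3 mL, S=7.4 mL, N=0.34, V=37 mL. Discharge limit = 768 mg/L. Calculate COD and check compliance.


COD = 286.7 mg/L
Compliant: Yes

COD = (11.3 - 7.4) x 0.34 x 8000 / 37 = 286.7 mg/L
Limit: 768 mg/L
Compliant: Yes


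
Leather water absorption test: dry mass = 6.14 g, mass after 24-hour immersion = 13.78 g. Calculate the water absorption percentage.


Water absorbed = 13.78 - 6.14 = 7.64 g
WA% = 7.64 / 6.14 x 100 = 124.4%


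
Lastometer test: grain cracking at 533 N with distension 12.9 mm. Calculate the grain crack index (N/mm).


Grain crack index = force / distension
Index = 533 / 12.9 = 41.3 N/mm


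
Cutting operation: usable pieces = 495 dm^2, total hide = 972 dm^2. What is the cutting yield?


Yield = usable / total x 100
Yield = 495 / 972 x 100 = 50.9%


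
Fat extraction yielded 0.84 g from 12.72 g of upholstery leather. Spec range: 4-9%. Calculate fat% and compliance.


Fat% = 0.84 / 12.72 x 100 = 6.6%
Spec range: 4-9%
Compliant: Yes


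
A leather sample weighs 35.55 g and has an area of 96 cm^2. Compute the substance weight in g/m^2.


Substance weight = mass / area x 10000
SW = 35.55 / 96 x 10000
SW = 3703.1 g/m^2


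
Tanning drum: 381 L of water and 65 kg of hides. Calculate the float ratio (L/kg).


5.9

Float ratio = water / hide weight
Ratio = 381 / 65 = 5.9


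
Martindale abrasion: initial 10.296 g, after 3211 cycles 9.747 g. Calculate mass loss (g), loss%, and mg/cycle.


Loss = 10.296 - 9.747 = 0.549 g
Loss% = 0.549 / 10.296 x 100 = 5.33%
Rate = 0.549 / 3211 x 1000 = 0.171 mg/cycle


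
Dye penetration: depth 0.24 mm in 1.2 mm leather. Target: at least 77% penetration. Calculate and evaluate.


Penetration = 0.24 / 1.2 x 100 = 20.0%
Target: 77%
Meets target: No


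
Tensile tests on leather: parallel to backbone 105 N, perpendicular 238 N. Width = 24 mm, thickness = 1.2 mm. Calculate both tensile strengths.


Parallel = 3.65 N/mm^2
Perpendicular = 8.26 N/mm^2


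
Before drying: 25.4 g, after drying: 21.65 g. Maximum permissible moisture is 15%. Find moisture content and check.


Moisture content = 14.8%
Acceptable: Yes

MC = (25.4 - 21.65) / 25.4 x 100 = 14.8%
Maximum: 15%
Acceptable: Yes


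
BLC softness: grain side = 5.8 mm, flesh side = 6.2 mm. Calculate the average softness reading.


6.00 mm


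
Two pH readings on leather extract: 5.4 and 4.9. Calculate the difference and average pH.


Difference = 0.5
Average pH = 5.15


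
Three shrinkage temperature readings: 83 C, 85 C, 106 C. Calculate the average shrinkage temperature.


91.3 C

Average = (83 + 85 + 106) / 3
Average = 274 / 3 = 91.3 C


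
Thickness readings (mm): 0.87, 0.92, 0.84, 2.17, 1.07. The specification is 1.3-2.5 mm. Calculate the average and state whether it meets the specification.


Average = 1.17 mm
Within specification: No

Sum = 5.87
Average = 5.87 / 5 = 1.17 mm
Specification range: 1.3 to 2.5 mm
Within spec: No


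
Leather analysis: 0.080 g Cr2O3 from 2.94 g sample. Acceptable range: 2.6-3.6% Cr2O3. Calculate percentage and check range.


Cr2O3% = 0.080 / 2.94 x 100 = 2.72%
Acceptable range: 2.6 to 3.6%
Within range: Yes


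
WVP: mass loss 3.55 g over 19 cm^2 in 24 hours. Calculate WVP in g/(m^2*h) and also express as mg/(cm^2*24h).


WVP = 77.85 g/(m^2*h)
Daily rate = 186.84 mg/(cm^2*24h)


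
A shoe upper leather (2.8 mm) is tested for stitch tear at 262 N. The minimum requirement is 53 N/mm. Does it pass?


STS = 93.6 N/mm
Passes: Yes

STS = 262 / 2.8 = 93.6 N/mm
Minimum required: 53 N/mm
Passes: Yes


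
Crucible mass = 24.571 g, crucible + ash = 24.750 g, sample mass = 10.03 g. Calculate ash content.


Ash mass = 24.750 - 24.571 = 0.179 g
Ash% = 0.179 / 10.03 x 100 = 1.78%


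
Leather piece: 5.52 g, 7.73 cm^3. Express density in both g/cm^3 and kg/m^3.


0.714 g/cm^3
714 kg/m^3

Density = 5.52 / 7.73 = 0.714 g/cm^3
Convert: 0.714 x 1000 = 714 kg/m^3


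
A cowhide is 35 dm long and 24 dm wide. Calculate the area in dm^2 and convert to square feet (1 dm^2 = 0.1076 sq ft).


840 dm^2
90.38 sq ft


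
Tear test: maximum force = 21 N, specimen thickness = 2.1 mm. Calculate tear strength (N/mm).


10.0 N/mm

Tear strength = force / thickness
Tear = 21 / 2.1 = 10.0 N/mm


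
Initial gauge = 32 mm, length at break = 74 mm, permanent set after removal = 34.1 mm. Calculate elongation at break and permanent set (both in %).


Elongation at break = 131.3%
Permanent set = 6.6%

Elongation at break = (74 - 32) / 32 x 100 = 131.3%
Permanent set = (34.1 - 32) / 32 x 100 = 6.6%


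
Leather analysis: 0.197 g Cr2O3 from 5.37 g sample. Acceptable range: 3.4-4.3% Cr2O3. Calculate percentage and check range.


Cr2O3 = 3.67%
Within range: Yes

Cr2O3% = 0.197 / 5.37 x 100 = 3.67%
Acceptable range: 3.4 to 4.3%
Within range: Yes


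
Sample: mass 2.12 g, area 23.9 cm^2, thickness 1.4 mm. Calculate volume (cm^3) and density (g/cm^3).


Volume = 3.346 cm^3
Density = 0.634 g/cm^3

Thickness in cm = 1.4 / 10 = 0.14 cm
Volume = 23.9 x 0.14 = 3.346 cm^3
Density = 2.12 / 3.346 = 0.634 g/cm^3


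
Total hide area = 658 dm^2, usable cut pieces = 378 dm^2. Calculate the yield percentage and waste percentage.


Yield = 378 / 658 x 100 = 57.4%
Waste = 658 - 378 = 280 dm^2
Waste% = 100 - 57.4 = 42.6%


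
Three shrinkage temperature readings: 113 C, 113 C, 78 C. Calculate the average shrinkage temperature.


Average = (113 + 113 + 78) / 3
Average = 304 / 3 = 101.3 C


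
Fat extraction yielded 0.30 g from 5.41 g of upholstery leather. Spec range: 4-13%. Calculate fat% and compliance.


Fat% = 0.30 / 5.41 x 100 = 5.5%
Spec range: 4-13%
Compliant: Yes


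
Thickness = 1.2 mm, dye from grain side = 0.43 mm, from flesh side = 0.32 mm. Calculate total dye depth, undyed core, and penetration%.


Total dyed = 0.75 mm
Undyed core = 0.45 mm
Penetration = 62.5%

Total dyed = 0.43 + 0.32 = 0.75 mm
Undyed core = 1.2 - 0.75 = 0.45 mm
Penetration = 0.75 / 1.2 x 100 = 62.5%


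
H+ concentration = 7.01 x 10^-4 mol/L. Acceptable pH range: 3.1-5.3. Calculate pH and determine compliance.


pH = -log10(7.01 x 10^-4) = 3.15
Range: 3.1 to 5.3
Compliant: Yes


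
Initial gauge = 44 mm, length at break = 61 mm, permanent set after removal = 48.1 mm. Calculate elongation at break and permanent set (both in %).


Elongation at break = (61 - 44) / 44 x 100 = 38.6%
Permanent set = (48.1 - 44) / 44 x 100 = 9.3%


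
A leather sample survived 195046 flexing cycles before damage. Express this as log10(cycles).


log10(195046) = 5.29


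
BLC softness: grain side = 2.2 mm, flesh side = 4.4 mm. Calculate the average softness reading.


Average = (2.2 + 4.4) / 2
Average = 3.30 mm


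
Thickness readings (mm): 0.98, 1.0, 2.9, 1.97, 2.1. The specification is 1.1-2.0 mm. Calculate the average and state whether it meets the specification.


Sum = 8.95
Average = 8.95 / 5 = 1.79 mm
Specification range: 1.1 to 2.0 mm
Within spec: Yes


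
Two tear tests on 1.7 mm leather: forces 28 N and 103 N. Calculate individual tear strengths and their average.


Tear 1 = 28 / 1.7 = 16.5 N/mm
Tear 2 = 103 / 1.7 = 60.6 N/mm
Average = (16.5 + 60.6) / 2 = 38.6 N/mm


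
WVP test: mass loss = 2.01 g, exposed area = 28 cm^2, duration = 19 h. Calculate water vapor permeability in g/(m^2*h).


37.78 g/(m^2*h)

WVP = mass_loss / (area x time) x 10000
WVP = 2.01 / (28 x 19) x 10000
WVP = 2.01 / 532 x 10000 = 37.78 g/(m^2*h)


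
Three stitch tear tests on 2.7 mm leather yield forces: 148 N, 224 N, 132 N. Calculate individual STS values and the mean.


STS1 = 54.8 N/mm
STS2 = 83.0 N/mm
STS3 = 48.9 N/mm
Mean = 62.2 N/mm


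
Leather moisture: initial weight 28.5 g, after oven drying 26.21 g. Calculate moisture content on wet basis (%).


8.0%


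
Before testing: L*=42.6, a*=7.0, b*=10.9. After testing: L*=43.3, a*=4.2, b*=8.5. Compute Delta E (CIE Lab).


Delta E = 3.75

dL = 43.3 - 42.6 = 0.7
da = 4.2 - 7.0 = -2.8
db = 8.5 - 10.9 = -2.4
dE = sqrt((0.7)^2 + (-2.8)^2 + (-2.4)^2) = 3.75


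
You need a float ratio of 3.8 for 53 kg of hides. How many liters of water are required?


Water = hide weight x target ratio
Water = 53 x 3.8 = 201.4 L


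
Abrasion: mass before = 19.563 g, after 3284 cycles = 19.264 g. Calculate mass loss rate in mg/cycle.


0.091 mg/cycle

Mass loss = 19.563 - 19.264 = 0.299 g
Rate = 0.299 / 3284 x 1000 = 0.091 mg/cycle


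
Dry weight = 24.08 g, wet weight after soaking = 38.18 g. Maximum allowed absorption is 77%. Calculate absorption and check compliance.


WA = (38.18 - 24.08) / 24.08 x 100 = 58.6%
Maximum allowed: 77%
Compliant: Yes


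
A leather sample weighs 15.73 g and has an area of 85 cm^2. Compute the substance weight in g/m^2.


1850.6 g/m^2

Substance weight = mass / area x 10000
SW = 15.73 / 85 x 10000
SW = 1850.6 g/m^2


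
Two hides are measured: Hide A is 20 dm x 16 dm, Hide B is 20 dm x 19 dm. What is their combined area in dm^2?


700 dm^2

Hide A area = 20 x 16 = 320 dm^2
Hide B area = 20 x 19 = 380 dm^2
Total = 320 + 380 = 700 dm^2


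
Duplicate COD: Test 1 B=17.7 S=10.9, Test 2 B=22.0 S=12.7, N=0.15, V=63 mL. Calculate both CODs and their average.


COD1 = (17.7 - 10.9) x 0.15 x 8000 / 63 = 129.5 mg/L
COD2 = (22.0 - 12.7) x 0.15 x 8000 / 63 = 177.1 mg/L
Average = (129.5 + 177.1) / 2 = 153.3 mg/L


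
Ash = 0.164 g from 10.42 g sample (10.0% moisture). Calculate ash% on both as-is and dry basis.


As-is ash% = 0.164 / 10.42 x 100 = 1.57%
Dry mass = 10.42 x (100 - 10.0) / 100 = 9.378 g
Dry-basis ash% = 0.164 / 9.378 x 100 = 1.75%


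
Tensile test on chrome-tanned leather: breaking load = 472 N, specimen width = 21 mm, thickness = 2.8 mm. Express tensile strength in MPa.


Cross-section = 21 x 2.8 = 58.8 mm^2
TS = 472 / 58.8 = 8.03 MPa
(1 N/mm^2 = 1 MPa)


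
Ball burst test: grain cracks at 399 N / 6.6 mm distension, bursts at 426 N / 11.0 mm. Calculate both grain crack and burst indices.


Crack index = 399 / 6.6 = 60.5 N/mm
Burst index = 426 / 11.0 = 38.7 N/mm


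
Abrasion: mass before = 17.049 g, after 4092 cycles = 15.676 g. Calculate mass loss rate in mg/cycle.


0.336 mg/cycle

Mass loss = 17.049 - 15.676 = 1.373 g
Rate = 1.373 / 4092 x 1000 = 0.336 mg/cycle


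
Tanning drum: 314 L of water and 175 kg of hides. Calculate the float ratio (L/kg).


Float ratio = water / hide weight
Ratio = 314 / 175 = 1.8


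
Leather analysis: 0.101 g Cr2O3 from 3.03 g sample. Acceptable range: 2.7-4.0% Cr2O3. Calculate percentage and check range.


Cr2O3 = 3.33%
Within range: Yes

Cr2O3% = 0.101 / 3.03 x 100 = 3.33%
Acceptable range: 2.7 to 4.0%
Within range: Yes


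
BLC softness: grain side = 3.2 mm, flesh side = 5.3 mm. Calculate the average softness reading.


Average = (3.2 + 5.3) / 2
Average = 4.25 mm


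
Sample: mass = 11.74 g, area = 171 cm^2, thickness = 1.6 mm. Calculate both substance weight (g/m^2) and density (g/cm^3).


SW = 11.74 / 171 x 10000 = 686.5 g/m^2
Volume = 171 x 1.6 / 10 = 27.36 cm^3
Density = 11.74 / 27.36 = 0.429 g/cm^3


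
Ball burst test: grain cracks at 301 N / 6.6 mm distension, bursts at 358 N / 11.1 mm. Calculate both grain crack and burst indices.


Crack index = 301 / 6.6 = 45.6 N/mm
Burst index = 358 / 11.1 = 32.3 N/mm


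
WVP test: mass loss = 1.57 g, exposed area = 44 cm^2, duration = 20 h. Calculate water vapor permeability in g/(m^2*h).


WVP = mass_loss / (area x time) x 10000
WVP = 1.57 / (44 x 20) x 10000
WVP = 1.57 / 880 x 10000 = 17.84 g/(m^2*h)


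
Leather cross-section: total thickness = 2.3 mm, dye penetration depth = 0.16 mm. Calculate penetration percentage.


Penetration% = 0.16 / 2.3 x 100
Penetration = 7.0%


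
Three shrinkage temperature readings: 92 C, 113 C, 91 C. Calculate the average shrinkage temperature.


98.7 C


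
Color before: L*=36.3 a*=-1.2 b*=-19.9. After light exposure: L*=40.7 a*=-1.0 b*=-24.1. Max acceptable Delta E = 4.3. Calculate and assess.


dL = 4.4, da = 0.2, db = -4.2
dE = sqrt((4.4)^2 + (0.2)^2 + (-4.2)^2) = 6.09
Max = 4.3
Passes: No


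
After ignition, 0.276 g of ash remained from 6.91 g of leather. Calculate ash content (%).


3.99%

Ash% = 0.276 / 6.91 x 100
Ash% = 3.99%


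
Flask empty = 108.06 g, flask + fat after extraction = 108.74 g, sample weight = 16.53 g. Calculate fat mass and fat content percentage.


Fat mass = 108.74 - 108.06 = 0.68 g
Fat% = 0.68 / 16.53 x 100 = 4.1%


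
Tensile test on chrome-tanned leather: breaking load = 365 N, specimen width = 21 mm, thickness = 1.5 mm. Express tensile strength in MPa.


11.59 MPa


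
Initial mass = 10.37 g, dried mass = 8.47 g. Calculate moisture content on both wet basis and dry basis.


Moisture lost = 10.37 - 8.47 = 1.90 g
Wet basis MC = 1.90 / 10.37 x 100 = 18.3%
Dry basis MC = 1.90 / 8.47 x 100 = 22.4%


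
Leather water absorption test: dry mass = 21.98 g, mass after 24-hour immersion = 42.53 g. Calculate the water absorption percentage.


93.5%

Water absorbed = 42.53 - 21.98 = 20.55 g
WA% = 20.55 / 21.98 x 100 = 93.5%


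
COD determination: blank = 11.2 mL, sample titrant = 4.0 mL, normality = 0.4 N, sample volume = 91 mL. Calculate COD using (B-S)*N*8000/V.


COD = (11.2 - 4.0) x 0.4 x 8000 / 91
COD = 7.2 x 0.4 x 8000 / 91
COD = 253.2 mg/L


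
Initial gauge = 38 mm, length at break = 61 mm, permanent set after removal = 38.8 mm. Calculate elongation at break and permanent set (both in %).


Elongation at break = (61 - 38) / 38 x 100 = 60.5%
Permanent set = (38.8 - 38) / 38 x 100 = 2.1%


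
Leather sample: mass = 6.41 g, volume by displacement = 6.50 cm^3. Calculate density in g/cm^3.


0.986 g/cm^3

Density = mass / volume
Density = 6.41 / 6.50 = 0.986 g/cm^3


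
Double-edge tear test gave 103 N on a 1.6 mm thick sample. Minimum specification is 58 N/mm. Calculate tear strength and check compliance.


Tear strength = 64.4 N/mm
Compliant: Yes


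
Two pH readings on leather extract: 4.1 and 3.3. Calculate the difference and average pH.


Difference = 0.8
Average pH = 3.70

Difference = |4.1 - 3.3| = 0.8
Average = (4.1 + 3.3) / 2 = 3.70


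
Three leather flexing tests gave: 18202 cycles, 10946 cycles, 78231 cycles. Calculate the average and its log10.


Average = (18202 + 10946 + 78231) / 3 = 35793 cycles
log10(35793) = 4.55


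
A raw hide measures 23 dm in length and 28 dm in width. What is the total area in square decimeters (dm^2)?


Area = length x width
Area = 23 x 28 = 644 dm^2


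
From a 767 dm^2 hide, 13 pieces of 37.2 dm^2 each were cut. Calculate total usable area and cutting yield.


Total usable = 13 x 37.2 = 483.6 dm^2
Yield = 483.6 / 767 x 100 = 63.1%


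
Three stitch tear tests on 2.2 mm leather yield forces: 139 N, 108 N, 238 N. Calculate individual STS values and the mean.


STS1 = 63.2 N/mm
STS2 = 49.1 N/mm
STS3 = 108.2 N/mm
Mean = 73.5 N/mm


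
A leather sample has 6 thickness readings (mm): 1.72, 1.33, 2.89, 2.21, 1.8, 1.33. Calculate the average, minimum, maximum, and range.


Average = 1.88 mm
Min = 1.33 mm
Max = 2.89 mm
Range = 1.56 mm


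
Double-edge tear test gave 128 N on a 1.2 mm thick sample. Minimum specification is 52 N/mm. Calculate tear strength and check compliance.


Tear strength = 128 / 1.2 = 106.7 N/mm
Required minimum = 52 N/mm
Compliant: Yes


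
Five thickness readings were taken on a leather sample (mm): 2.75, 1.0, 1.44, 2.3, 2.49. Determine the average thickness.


2.00 mm


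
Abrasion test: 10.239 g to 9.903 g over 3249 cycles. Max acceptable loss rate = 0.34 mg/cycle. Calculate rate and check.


Rate = 0.103 mg/cycle
Passes: Yes


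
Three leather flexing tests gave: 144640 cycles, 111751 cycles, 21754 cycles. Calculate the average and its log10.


Average = 92715 cycles
log10 = 4.97


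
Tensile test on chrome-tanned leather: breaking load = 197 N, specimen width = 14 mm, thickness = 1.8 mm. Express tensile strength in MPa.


Cross-section = 14 x 1.8 = 25.2 mm^2
TS = 197 / 25.2 = 7.82 MPa
(1 N/mm^2 = 1 MPa)


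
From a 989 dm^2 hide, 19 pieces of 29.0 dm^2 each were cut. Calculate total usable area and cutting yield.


Usable area = 551.0 dm^2
Yield = 55.7%


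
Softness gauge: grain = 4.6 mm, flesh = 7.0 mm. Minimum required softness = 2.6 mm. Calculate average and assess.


Average softness = 5.80 mm
Meets requirement: Yes

Average = (4.6 + 7.0) / 2 = 5.80 mm
Minimum = 2.6 mm
Meets requirement: Yes


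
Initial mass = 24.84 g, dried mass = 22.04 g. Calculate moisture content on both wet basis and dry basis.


Wet basis = 11.3%
Dry basis = 12.7%

Moisture lost = 24.84 - 22.04 = 2.80 g
Wet basis MC = 2.80 / 24.84 x 100 = 11.3%
Dry basis MC = 2.80 / 22.04 x 100 = 12.7%


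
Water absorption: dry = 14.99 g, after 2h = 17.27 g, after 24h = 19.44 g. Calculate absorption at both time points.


2h absorption = 15.2%
24h absorption = 29.7%


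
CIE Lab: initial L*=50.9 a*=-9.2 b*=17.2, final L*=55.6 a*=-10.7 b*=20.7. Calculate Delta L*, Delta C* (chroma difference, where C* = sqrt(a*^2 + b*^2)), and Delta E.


Delta L* = 4.7
Delta C* = 3.80
Delta E = 6.05

Delta L* = 55.6 - 50.9 = 4.7
C1* = sqrt((-9.2)^2 + (17.2)^2) = 19.506
C2* = sqrt((-10.7)^2 + (20.7)^2) = 23.302
Delta C* = 23.302 - 19.506 = 3.80
Delta E = sqrt((4.7)^2 + (-1.5)^2 + (3.5)^2) = 6.05


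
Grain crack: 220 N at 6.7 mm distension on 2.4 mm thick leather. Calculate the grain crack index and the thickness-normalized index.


Crack index = 220 / 6.7 = 32.8 N/mm
Normalized = 32.8 / 2.4 = 13.7 N/mm per mm


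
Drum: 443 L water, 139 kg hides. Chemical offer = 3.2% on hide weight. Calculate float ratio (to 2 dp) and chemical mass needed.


Float ratio = 3.19
Chemical needed = 4.448 kg


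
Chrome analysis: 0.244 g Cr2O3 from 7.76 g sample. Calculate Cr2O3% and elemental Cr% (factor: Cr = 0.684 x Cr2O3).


Cr2O3% = 0.244 / 7.76 x 100 = 3.14%
Cr% = 3.14 x 0.684 = 2.15%


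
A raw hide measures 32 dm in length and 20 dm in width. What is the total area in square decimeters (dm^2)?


640 dm^2

Area = length x width
Area = 32 x 20 = 640 dm^2


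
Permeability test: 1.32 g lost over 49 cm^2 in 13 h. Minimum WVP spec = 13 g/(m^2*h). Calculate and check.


WVP = 1.32 / (49 x 13) x 10000 = 20.72 g/(m^2*h)
Minimum: 13 g/(m^2*h)
Meets spec: Yes


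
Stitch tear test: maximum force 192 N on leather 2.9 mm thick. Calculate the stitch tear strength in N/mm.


66.2 N/mm

Stitch tear strength = force / thickness
STS = 192 / 2.9 = 66.2 N/mm


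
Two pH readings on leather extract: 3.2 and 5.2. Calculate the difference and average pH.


Difference = |3.2 - 5.2| = 2.0
Average = (3.2 + 5.2) / 2 = 4.20


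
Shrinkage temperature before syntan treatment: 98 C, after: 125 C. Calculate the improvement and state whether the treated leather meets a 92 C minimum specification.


Improvement = 125 - 98 = 27 C
Spec check: 125 C >= 92 C? Yes


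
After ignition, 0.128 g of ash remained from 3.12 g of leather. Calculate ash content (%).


Ash% = 0.128 / 3.12 x 100
Ash% = 4.10%


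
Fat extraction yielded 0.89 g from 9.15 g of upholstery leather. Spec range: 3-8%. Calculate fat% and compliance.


Fat% = 0.89 / 9.15 x 100 = 9.7%
Spec range: 3-8%
Compliant: No


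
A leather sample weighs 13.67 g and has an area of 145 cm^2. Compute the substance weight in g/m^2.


942.8 g/m^2

Substance weight = mass / area x 10000
SW = 13.67 / 145 x 10000
SW = 942.8 g/m^2


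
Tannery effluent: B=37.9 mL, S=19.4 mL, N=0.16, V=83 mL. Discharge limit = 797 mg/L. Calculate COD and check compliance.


COD = (37.9 - 19.4) x 0.16 x 8000 / 83 = 285.3 mg/L
Limit: 797 mg/L
Compliant: Yes


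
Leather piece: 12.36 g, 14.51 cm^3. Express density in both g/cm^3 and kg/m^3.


0.852 g/cm^3
852 kg/m^3


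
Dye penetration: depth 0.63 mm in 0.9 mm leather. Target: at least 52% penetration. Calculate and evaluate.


Penetration = 0.63 / 0.9 x 100 = 70.0%
Target: 52%
Meets target: Yes


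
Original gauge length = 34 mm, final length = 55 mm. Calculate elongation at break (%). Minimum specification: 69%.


Extension = 55 - 34 = 21 mm
Elongation = 21 / 34 x 100 = 61.8%
Minimum required: 69%
Meets specification: No


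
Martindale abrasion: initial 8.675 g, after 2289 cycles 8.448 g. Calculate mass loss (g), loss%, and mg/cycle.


Mass loss = 0.227 g
Loss = 2.62%
Rate = 0.099 mg/cycle

Loss = 8.675 - 8.448 = 0.227 g
Loss% = 0.227 / 8.675 x 100 = 2.62%
Rate = 0.227 / 2289 x 1000 = 0.099 mg/cycle


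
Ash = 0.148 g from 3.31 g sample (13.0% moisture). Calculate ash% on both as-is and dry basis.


As-is ash = 4.47%
Dry-basis ash = 5.14%

As-is ash% = 0.148 / 3.31 x 100 = 4.47%
Dry mass = 3.31 x (100 - 13.0) / 100 = 2.8797 g
Dry-basis ash% = 0.148 / 2.8797 x 100 = 5.14%


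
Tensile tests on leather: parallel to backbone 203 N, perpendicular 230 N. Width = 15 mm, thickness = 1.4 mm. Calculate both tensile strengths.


Area = 15 x 1.4 = 21.0 mm^2
TS (parallel) = 203 / 21.0 = 9.67 N/mm^2
TS (perpendicular) = 230 / 21.0 = 10.95 N/mm^2


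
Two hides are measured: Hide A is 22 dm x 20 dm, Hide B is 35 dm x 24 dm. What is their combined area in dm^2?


1280 dm^2


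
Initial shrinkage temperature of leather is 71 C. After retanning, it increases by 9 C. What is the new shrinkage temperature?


New Ts = 71 + 9 = 80 C


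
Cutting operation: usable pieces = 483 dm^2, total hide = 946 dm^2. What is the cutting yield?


Yield = usable / total x 100
Yield = 483 / 946 x 100 = 51.1%


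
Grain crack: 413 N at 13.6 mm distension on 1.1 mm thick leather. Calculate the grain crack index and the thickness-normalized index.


Crack index = 30.4 N/mm
Normalized index = 27.6 N/mm per mm


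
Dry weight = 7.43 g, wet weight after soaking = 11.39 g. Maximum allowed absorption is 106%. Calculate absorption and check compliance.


Absorption = 53.3%
Compliant: Yes

WA = (11.39 - 7.43) / 7.43 x 100 = 53.3%
Maximum allowed: 106%
Compliant: Yes


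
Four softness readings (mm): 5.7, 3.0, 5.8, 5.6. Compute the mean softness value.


Sum = 5.7 + 3.0 + 5.8 + 5.6
Mean = 20.1 / 4 = 5.03 mm


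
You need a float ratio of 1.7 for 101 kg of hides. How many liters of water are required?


Water = hide weight x target ratio
Water = 101 x 1.7 = 171.7 L


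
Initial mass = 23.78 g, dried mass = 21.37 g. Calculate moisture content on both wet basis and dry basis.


Wet basis = 10.1%
Dry basis = 11.3%

Moisture lost = 23.78 - 21.37 = 2.41 g
Wet basis MC = 2.41 / 23.78 x 100 = 10.1%
Dry basis MC = 2.41 / 21.37 x 100 = 11.3%


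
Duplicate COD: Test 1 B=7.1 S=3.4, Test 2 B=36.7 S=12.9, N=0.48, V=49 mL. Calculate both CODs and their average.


COD1 = (7.1 - 3.4) x 0.48 x 8000 / 49 = 290.0 mg/L
COD2 = (36.7 - 12.9) x 0.48 x 8000 / 49 = 1865.1 mg/L
Average = (290.0 + 1865.1) / 2 = 1077.6 mg/L


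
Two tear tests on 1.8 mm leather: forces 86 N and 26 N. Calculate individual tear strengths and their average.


Tear 1 = 86 / 1.8 = 47.8 N/mm
Tear 2 = 26 / 1.8 = 14.4 N/mm
Average = (47.8 + 14.4) / 2 = 31.1 N/mm


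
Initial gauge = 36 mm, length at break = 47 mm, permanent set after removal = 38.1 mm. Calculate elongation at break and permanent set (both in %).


Elongation at break = (47 - 36) / 36 x 100 = 30.6%
Permanent set = (38.1 - 36) / 36 x 100 = 5.8%


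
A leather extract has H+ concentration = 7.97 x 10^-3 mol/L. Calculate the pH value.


pH = 2.10


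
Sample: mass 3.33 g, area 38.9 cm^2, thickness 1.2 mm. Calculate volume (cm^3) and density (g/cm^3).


Volume = 4.668 cm^3
Density = 0.713 g/cm^3


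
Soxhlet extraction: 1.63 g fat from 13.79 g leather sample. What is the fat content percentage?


Fat content = 1.63 / 13.79 x 100
Fat = 11.8%


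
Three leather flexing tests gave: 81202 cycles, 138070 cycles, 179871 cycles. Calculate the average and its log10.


Average = (81202 + 138070 + 179871) / 3 = 133048 cycles
log10(133048) = 5.12


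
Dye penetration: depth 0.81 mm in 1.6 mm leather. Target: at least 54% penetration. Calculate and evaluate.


Penetration = 50.6%
Meets target: No


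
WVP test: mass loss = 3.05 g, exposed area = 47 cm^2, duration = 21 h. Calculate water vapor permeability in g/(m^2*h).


30.90 g/(m^2*h)

WVP = mass_loss / (area x time) x 10000
WVP = 3.05 / (47 x 21) x 10000
WVP = 3.05 / 987 x 10000 = 30.90 g/(m^2*h)


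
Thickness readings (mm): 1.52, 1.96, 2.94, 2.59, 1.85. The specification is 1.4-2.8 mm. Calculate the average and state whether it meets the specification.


Sum = 10.86
Average = 10.86 / 5 = 2.17 mm
Specification range: 1.4 to 2.8 mm
Within spec: Yes


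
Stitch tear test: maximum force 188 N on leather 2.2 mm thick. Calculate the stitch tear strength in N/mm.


Stitch tear strength = force / thickness
STS = 188 / 2.2 = 85.5 N/mm


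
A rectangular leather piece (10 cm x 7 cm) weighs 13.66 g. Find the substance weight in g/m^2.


Area = 10 x 7 = 70 cm^2
SW = 13.66 / 70 x 10000 = 1951.4 g/m^2


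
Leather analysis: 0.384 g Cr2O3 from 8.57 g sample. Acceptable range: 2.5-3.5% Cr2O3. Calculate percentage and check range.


Cr2O3 = 4.48%
Within range: No

Cr2O3% = 0.384 / 8.57 x 100 = 4.48%
Acceptable range: 2.5 to 3.5%
Within range: No


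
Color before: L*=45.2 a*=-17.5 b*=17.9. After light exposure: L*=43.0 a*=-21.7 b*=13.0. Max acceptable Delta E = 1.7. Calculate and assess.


dL = -2.2, da = -4.2, db = -4.9
dE = sqrt((-2.2)^2 + (-4.2)^2 + (-4.9)^2) = 6.82
Max = 1.7
Passes: No


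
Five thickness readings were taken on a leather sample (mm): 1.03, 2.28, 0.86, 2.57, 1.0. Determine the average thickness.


1.55 mm


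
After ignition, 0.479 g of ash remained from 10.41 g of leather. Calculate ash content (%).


Ash% = 0.479 / 10.41 x 100
Ash% = 4.60%


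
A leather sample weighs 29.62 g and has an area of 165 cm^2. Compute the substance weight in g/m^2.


1795.2 g/m^2

Substance weight = mass / area x 10000
SW = 29.62 / 165 x 10000
SW = 1795.2 g/m^2


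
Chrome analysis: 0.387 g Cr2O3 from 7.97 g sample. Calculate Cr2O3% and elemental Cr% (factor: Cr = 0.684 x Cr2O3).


Cr2O3 = 4.86%
Cr = 3.32%

Cr2O3% = 0.387 / 7.97 x 100 = 4.86%
Cr% = 4.86 x 0.684 = 3.32%


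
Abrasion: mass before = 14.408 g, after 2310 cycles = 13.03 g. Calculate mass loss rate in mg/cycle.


0.597 mg/cycle

Mass loss = 14.408 - 13.03 = 1.378 g
Rate = 1.378 / 2310 x 1000 = 0.597 mg/cycle


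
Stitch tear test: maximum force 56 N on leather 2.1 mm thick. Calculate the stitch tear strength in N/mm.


26.7 N/mm


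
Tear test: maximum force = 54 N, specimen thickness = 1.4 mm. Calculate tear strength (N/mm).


Tear strength = force / thickness
Tear = 54 / 1.4 = 38.6 N/mm


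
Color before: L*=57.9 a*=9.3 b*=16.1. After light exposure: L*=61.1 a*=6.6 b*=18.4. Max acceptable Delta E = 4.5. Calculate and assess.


Delta E = 4.78
Passes: No

dL = 3.2, da = -2.7, db = 2.3
dE = sqrt((3.2)^2 + (-2.7)^2 + (2.3)^2) = 4.78
Max = 4.5
Passes: No


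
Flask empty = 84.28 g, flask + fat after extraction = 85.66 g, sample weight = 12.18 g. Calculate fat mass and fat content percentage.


Fat mass = 85.66 - 84.28 = 1.38 g
Fat% = 1.38 / 12.18 x 100 = 11.3%


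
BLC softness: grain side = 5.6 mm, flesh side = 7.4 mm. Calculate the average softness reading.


Average = (5.6 + 7.4) / 2
Average = 6.50 mm


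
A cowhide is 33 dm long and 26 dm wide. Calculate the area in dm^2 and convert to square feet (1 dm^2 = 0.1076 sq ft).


858 dm^2
92.32 sq ft


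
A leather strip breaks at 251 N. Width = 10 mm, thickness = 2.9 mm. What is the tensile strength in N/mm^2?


8.66 N/mm^2

Cross-sectional area = 10 x 2.9 = 29.0 mm^2
Tensile strength = 251 / 29.0 = 8.66 N/mm^2


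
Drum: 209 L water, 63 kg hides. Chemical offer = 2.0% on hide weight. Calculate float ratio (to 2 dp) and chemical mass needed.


Float ratio = 3.32
Chemical needed = 1.26 kg

Float ratio = 209 / 63 = 3.32
Chemical = 63 x 2.0 / 100 = 1.26 kg


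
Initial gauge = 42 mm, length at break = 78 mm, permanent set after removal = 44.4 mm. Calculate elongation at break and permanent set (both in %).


Elongation at break = 85.7%
Permanent set = 5.7%

Elongation at break = (78 - 42) / 42 x 100 = 85.7%
Permanent set = (44.4 - 42) / 42 x 100 = 5.7%


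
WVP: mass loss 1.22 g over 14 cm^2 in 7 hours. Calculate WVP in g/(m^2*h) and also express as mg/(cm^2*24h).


WVP = 1.22 / (14 x 7) x 10000 = 124.49 g/(m^2*h)
Mass loss in mg = 1.22 x 1000 = 1220 mg
Per cm^2 per 24h in mg: 1220 x 24 / (14 x 7) = 29280 / 98 = 298.78 mg/(cm^2*24h)


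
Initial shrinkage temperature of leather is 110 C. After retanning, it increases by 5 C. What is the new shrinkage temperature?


115 C

New Ts = 110 + 5 = 115 C


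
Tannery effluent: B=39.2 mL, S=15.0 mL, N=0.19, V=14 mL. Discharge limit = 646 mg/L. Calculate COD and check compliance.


COD = (39.2 - 15.0) x 0.19 x 8000 / 14 = 2627.4 mg/L
Limit: 646 mg/L
Compliant: No


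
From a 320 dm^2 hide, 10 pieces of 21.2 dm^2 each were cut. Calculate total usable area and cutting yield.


Usable area = 212.0 dm^2
Yield = 66.3%


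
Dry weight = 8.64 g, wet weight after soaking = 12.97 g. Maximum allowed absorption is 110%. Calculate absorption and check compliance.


Absorption = 50.1%
Compliant: Yes

WA = (12.97 - 8.64) / 8.64 x 100 = 50.1%
Maximum allowed: 110%
Compliant: Yes


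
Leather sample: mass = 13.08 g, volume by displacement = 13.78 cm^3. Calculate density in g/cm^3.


Density = mass / volume
Density = 13.08 / 13.78 = 0.949 g/cm^3


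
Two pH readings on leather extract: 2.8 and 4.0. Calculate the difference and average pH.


Difference = |2.8 - 4.0| = 1.2
Average = (2.8 + 4.0) / 2 = 3.40


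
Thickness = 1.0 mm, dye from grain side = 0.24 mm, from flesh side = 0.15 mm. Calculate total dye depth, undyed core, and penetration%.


Total dyed = 0.24 + 0.15 = 0.39 mm
Undyed core = 1.0 - 0.39 = 0.61 mm
Penetration = 0.39 / 1.0 x 100 = 39.0%


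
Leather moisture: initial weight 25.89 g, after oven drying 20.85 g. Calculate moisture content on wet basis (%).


Moisture = 25.89 - 20.85 = 5.04 g
MC = 5.04 / 25.89 x 100 = 19.5%


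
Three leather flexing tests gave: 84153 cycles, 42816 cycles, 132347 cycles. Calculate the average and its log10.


Average = 86439 cycles
log10 = 4.94

Average = (84153 + 42816 + 132347) / 3 = 86439 cycles
log10(86439) = 4.94


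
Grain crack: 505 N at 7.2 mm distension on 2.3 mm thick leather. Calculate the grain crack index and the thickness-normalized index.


Crack index = 505 / 7.2 = 70.1 N/mm
Normalized = 70.1 / 2.3 = 30.5 N/mm per mm


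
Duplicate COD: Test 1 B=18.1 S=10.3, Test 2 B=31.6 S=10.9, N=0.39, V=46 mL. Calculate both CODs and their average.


COD1 = 529.0 mg/L
COD2 = 1404.0 mg/L
Average = 966.5 mg/L


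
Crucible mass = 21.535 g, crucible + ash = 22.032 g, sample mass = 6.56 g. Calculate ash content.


Ash mass = 0.497 g
Ash content = 7.58%

Ash mass = 22.032 - 21.535 = 0.497 g
Ash% = 0.497 / 6.56 x 100 = 7.58%


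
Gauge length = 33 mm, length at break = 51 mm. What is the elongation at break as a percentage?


Extension = 51 - 33 = 18 mm
Elongation = 18 / 33 x 100 = 54.5%


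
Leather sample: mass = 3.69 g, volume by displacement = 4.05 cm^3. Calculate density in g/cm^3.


0.911 g/cm^3

Density = mass / volume
Density = 3.69 / 4.05 = 0.911 g/cm^3


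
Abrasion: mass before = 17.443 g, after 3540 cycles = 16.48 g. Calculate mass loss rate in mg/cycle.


0.272 mg/cycle


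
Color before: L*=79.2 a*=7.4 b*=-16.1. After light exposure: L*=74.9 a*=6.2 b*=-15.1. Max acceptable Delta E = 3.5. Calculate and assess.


Delta E = 4.57
Passes: No


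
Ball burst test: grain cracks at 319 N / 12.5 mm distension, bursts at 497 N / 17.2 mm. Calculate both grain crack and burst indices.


Crack index = 319 / 12.5 = 25.5 N/mm
Burst index = 497 / 17.2 = 28.9 N/mm


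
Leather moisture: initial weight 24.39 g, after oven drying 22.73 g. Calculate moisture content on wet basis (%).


Moisture = 24.39 - 22.73 = 1.66 g
MC = 1.66 / 24.39 x 100 = 6.8%


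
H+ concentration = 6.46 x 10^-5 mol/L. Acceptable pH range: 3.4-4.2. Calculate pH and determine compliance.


pH = 4.19
Compliant: Yes


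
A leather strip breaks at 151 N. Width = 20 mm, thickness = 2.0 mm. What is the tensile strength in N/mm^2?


Cross-sectional area = 20 x 2.0 = 40.0 mm^2
Tensile strength = 151 / 40.0 = 3.78 N/mm^2


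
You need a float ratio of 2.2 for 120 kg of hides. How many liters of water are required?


264.0 L

Water = hide weight x target ratio
Water = 120 x 2.2 = 264.0 L


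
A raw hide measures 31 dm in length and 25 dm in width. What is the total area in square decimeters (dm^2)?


775 dm^2

Area = length x width
Area = 31 x 25 = 775 dm^2


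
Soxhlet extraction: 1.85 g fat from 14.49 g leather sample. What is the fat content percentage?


12.8%

Fat content = 1.85 / 14.49 x 100
Fat = 12.8%


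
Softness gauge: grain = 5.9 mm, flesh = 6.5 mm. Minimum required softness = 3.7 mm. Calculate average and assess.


Average softness = 6.20 mm
Meets requirement: Yes

Average = (5.9 + 6.5) / 2 = 6.20 mm
Minimum = 3.7 mm
Meets requirement: Yes


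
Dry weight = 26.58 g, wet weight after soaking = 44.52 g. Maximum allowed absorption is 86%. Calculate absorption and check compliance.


Absorption = 67.5%
Compliant: Yes


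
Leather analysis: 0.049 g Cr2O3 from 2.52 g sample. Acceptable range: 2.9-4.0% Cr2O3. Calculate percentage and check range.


Cr2O3% = 0.049 / 2.52 x 100 = 1.94%
Acceptable range: 2.9 to 4.0%
Within range: No
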